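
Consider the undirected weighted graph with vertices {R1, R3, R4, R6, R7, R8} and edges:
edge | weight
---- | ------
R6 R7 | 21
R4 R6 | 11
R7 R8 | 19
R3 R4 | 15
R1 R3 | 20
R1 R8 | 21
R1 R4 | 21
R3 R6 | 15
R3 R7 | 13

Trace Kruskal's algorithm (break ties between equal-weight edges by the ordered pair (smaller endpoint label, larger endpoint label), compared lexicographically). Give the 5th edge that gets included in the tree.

R1-R3

Kruskal's algorithm — process edges by increasing weight (ties by edge label):
R4 R6 (11): add — endpoints in different components.
R3 R7 (13): add — endpoints in different components.
R3 R4 (15): add — endpoints in different components.
R3 R6 (15): skip — R3 and R6 already connected.
R7 R8 (19): add — endpoints in different components.
R1 R3 (20): add — endpoints in different components.
The 5th edge added is R1 R3.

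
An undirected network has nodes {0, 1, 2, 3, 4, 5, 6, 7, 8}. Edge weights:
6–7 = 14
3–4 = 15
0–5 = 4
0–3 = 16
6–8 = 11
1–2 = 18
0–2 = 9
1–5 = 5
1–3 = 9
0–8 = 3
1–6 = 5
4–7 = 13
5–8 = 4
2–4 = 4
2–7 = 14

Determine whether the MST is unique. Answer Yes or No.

No

Sort edges by weight, then run Kruskal:
0–8 (3): add — endpoints in different components.
0–5 (4): add — endpoints in different components.
2–4 (4): add — endpoints in different components.
5–8 (4): skip — 5 and 8 already connected.
1–5 (5): add — endpoints in different components.
1–6 (5): add — endpoints in different components.
0–2 (9): add — endpoints in different components.
1–3 (9): add — endpoints in different components.
6–8 (11): skip — 6 and 8 already connected.
4–7 (13): add — endpoints in different components.
Non-tree edge 5–8 has weight 4, equal to the heaviest edge on its tree cycle — swapping gives another MST of the same weight. Not unique.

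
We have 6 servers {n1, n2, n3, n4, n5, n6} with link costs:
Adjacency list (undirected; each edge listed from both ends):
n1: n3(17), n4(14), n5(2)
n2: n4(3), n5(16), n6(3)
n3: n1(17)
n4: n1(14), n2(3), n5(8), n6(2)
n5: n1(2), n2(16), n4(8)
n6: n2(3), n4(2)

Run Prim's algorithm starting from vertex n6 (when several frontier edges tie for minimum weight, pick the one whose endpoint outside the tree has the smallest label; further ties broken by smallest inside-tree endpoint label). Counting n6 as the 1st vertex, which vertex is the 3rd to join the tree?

n2

Prim, starting at n6.
Step 1: cheapest edge leaving the tree is n4–n6 (2); add n4.
Step 2: cheapest edge leaving the tree is n2–n4 (3); add n2.
Step 3: cheapest edge leaving the tree is n4–n5 (8); add n5.
Step 4: cheapest edge leaving the tree is n1–n5 (2); add n1.
Step 5: cheapest edge leaving the tree is n1–n3 (17); add n3.
Vertex order: n6, n4, n2, n5, n1, n3. The 3rd vertex is n2.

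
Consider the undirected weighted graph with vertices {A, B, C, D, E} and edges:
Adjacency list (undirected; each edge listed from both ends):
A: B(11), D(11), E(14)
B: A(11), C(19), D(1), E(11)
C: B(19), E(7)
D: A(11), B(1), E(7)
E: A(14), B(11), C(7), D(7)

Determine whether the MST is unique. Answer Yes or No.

No

Kruskal: consider edges lightest-first.
B D (1): add — endpoints in different components.
C E (7): add — endpoints in different components.
D E (7): add — endpoints in different components.
A B (11): add — endpoints in different components.
Non-tree edge A D has weight 11, equal to the heaviest edge on its tree cycle — swapping gives another MST of the same weight. Not unique.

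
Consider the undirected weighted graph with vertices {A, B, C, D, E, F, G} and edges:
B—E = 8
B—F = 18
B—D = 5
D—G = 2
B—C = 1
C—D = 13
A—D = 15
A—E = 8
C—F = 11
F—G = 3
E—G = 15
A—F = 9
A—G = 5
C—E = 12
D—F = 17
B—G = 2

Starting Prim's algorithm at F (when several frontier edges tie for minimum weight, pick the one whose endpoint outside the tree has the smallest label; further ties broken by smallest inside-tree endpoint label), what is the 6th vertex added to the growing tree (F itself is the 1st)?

A

Prim's algorithm from F:
Step 1: cheapest edge leaving the tree is F—G (3); add G.
Step 2: cheapest edge leaving the tree is B—G (2); add B.
Step 3: cheapest edge leaving the tree is B—C (1); add C.
Step 4: cheapest edge leaving the tree is D—G (2); add D.
Step 5: cheapest edge leaving the tree is A—G (5); add A.
Step 6: cheapest edge leaving the tree is A—E (8); add E.
Vertex order: F, G, B, C, D, A, E. The 6th vertex is A.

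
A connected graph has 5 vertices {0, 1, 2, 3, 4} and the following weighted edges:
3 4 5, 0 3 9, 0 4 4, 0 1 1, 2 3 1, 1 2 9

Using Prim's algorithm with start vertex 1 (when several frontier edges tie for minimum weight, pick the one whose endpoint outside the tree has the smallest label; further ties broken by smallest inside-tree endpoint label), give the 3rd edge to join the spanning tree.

Prim's algorithm from 1:
Step 1: cheapest edge leaving the tree is 0 1 (1); add 0.
Step 2: cheapest edge leaving the tree is 0 4 (4); add 4.
Step 3: cheapest edge leaving the tree is 3 4 (5); add 3.
Step 4: cheapest edge leaving the tree is 2 3 (1); add 2.
The 3rd edge added is 3 4.

3-4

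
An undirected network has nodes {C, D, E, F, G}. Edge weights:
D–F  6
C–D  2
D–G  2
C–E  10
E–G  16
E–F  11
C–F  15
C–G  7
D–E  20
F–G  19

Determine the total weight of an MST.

Kruskal: consider edges lightest-first.
C–D (2): add — endpoints in different components.
D–G (2): add — endpoints in different components.
D–F (6): add — endpoints in different components.
C–G (7): skip — C and G already connected.
C–E (10): add — endpoints in different components.
MST edges: C–D, D–G, D–F, C–E; total weight 2+2+6+10 = 20.

20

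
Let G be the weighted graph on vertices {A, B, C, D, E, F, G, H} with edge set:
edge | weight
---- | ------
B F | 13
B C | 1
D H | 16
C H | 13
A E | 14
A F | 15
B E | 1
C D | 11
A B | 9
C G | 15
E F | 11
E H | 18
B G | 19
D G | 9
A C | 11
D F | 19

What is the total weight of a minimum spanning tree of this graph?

55

Prim's algorithm from H:
Step 1: cheapest edge leaving the tree is C H (13); add C.
Step 2: cheapest edge leaving the tree is B C (1); add B.
Step 3: cheapest edge leaving the tree is B E (1); add E.
Step 4: cheapest edge leaving the tree is A B (9); add A.
Step 5: cheapest edge leaving the tree is C D (11); add D.
Step 6: cheapest edge leaving the tree is D G (9); add G.
Step 7: cheapest edge leaving the tree is E F (11); add F.
MST edges: C H, B C, B E, A B, C D, D G, E F; total weight 13+1+1+9+11+9+11 = 55.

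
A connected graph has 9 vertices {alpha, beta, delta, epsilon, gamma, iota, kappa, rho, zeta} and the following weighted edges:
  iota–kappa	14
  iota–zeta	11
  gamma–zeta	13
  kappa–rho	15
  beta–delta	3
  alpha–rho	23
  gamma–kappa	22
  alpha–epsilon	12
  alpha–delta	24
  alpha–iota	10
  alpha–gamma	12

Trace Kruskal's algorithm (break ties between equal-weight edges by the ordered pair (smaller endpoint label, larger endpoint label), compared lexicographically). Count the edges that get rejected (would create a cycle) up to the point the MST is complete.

3

Sort edges by weight, then run Kruskal:
beta–delta (3): add — endpoints in different components.
alpha–iota (10): add — endpoints in different components.
iota–zeta (11): add — endpoints in different components.
alpha–epsilon (12): add — endpoints in different components.
alpha–gamma (12): add — endpoints in different components.
gamma–zeta (13): skip — gamma and zeta already connected.
iota–kappa (14): add — endpoints in different components.
kappa–rho (15): add — endpoints in different components.
gamma–kappa (22): skip — gamma and kappa already connected.
alpha–rho (23): skip — alpha and rho already connected.
alpha–delta (24): add — endpoints in different components.
Edges rejected before the tree was complete: 3.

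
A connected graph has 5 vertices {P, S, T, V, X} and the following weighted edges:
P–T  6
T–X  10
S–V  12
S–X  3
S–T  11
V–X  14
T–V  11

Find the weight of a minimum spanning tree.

30

Prim, starting at P.
Step 1: frontier [P–T 6] → take P–T (6); add T.
Step 2: frontier [T–X 10, S–T 11, T–V 11] → take T–X (10); add X.
Step 3: frontier [S–T 11, T–V 11, S–X 3, V–X 14] → take S–X (3); add S.
Step 4: frontier [S–V 12, T–V 11, V–X 14] → take T–V (11); add V.
MST edges: P–T, T–X, S–X, T–V; total weight 6+10+3+11 = 30.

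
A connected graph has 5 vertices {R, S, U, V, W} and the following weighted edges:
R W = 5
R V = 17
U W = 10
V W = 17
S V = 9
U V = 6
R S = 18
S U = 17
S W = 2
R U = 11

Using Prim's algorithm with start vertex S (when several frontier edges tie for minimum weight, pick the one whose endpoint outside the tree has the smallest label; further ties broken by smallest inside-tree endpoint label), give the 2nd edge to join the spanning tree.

Grow the tree from S using Prim:
Step 1: cheapest edge leaving the tree is S W (2); add W.
Step 2: cheapest edge leaving the tree is R W (5); add R.
Step 3: cheapest edge leaving the tree is S V (9); add V.
Step 4: cheapest edge leaving the tree is U V (6); add U.
The 2nd edge added is R W.

R-W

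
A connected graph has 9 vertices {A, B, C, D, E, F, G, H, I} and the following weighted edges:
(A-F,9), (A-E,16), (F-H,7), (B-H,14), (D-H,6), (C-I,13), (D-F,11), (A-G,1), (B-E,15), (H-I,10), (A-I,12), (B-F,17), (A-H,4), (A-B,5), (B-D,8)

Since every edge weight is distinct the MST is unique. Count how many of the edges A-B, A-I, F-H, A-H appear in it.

3

Sort edges by weight, then run Kruskal:
A-G (1): add — endpoints in different components.
A-H (4): add — endpoints in different components.
A-B (5): add — endpoints in different components.
D-H (6): add — endpoints in different components.
F-H (7): add — endpoints in different components.
B-D (8): skip — B and D already connected.
A-F (9): skip — A and F already connected.
H-I (10): add — endpoints in different components.
D-F (11): skip — D and F already connected.
A-I (12): skip — A and I already connected.
C-I (13): add — endpoints in different components.
B-H (14): skip — B and H already connected.
B-E (15): add — endpoints in different components.
MST edge set: {A-G, A-H, A-B, D-H, F-H, H-I, C-I, B-E}.
Of the listed edges, {A-B, F-H, A-H} are in the MST → 3.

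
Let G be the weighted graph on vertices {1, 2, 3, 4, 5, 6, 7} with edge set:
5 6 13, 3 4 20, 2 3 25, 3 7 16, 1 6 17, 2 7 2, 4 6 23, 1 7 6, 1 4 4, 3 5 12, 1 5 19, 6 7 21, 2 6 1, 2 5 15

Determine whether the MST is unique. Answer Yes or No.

Sort edges by weight, then run Kruskal:
2 6 (1): add — endpoints in different components.
2 7 (2): add — endpoints in different components.
1 4 (4): add — endpoints in different components.
1 7 (6): add — endpoints in different components.
3 5 (12): add — endpoints in different components.
5 6 (13): add — endpoints in different components.
Every non-tree edge has weight strictly greater than the heaviest edge on the tree path between its endpoints, so the MST is unique.

Yes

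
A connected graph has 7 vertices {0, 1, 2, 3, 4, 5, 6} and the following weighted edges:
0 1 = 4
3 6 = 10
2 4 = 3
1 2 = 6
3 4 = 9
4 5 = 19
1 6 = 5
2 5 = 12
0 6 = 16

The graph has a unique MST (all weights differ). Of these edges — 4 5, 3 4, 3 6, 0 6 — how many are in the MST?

Kruskal's algorithm — process edges by increasing weight (ties by edge label):
2 4 (3): add — endpoints in different components.
0 1 (4): add — endpoints in different components.
1 6 (5): add — endpoints in different components.
1 2 (6): add — endpoints in different components.
3 4 (9): add — endpoints in different components.
3 6 (10): skip — 3 and 6 already connected.
2 5 (12): add — endpoints in different components.
MST edge set: {2 4, 0 1, 1 6, 1 2, 3 4, 2 5}.
Of the listed edges, {3 4} are in the MST → 1.

1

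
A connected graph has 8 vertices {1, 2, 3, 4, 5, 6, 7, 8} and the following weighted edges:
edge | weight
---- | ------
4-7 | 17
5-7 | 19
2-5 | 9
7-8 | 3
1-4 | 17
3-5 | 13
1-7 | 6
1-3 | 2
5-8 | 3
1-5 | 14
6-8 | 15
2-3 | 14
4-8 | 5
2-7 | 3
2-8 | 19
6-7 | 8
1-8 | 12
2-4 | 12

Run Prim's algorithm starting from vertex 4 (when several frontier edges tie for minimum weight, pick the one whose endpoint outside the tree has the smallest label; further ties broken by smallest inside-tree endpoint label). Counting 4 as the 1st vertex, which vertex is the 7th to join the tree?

Prim, starting at 4.
Step 1: cheapest edge leaving the tree is 4-8 (5); add 8.
Step 2: cheapest edge leaving the tree is 5-8 (3); add 5.
Step 3: cheapest edge leaving the tree is 7-8 (3); add 7.
Step 4: cheapest edge leaving the tree is 2-7 (3); add 2.
Step 5: cheapest edge leaving the tree is 1-7 (6); add 1.
Step 6: cheapest edge leaving the tree is 1-3 (2); add 3.
Step 7: cheapest edge leaving the tree is 6-7 (8); add 6.
Vertex order: 4, 8, 5, 7, 2, 1, 3, 6. The 7th vertex is 3.

3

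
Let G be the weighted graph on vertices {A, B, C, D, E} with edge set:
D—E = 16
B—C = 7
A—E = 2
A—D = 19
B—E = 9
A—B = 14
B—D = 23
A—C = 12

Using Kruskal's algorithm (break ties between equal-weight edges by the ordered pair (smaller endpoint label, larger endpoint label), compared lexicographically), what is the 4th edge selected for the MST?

Sort edges by weight, then run Kruskal:
A—E (2): add — endpoints in different components.
B—C (7): add — endpoints in different components.
B—E (9): add — endpoints in different components.
A—C (12): skip — A and C already connected.
A—B (14): skip — A and B already connected.
D—E (16): add — endpoints in different components.
The 4th edge added is D—E.

D-E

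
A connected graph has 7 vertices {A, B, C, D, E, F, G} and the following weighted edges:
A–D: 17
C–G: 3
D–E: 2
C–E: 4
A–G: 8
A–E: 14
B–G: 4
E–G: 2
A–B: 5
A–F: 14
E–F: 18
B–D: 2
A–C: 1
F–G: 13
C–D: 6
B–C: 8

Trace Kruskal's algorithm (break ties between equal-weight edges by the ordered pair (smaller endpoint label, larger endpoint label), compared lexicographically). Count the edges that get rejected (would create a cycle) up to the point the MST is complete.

Kruskal's algorithm — process edges by increasing weight (ties by edge label):
A–C (1): add — endpoints in different components.
B–D (2): add — endpoints in different components.
D–E (2): add — endpoints in different components.
E–G (2): add — endpoints in different components.
C–G (3): add — endpoints in different components.
B–G (4): skip — B and G already connected.
C–E (4): skip — C and E already connected.
A–B (5): skip — A and B already connected.
C–D (6): skip — C and D already connected.
A–G (8): skip — A and G already connected.
B–C (8): skip — B and C already connected.
F–G (13): add — endpoints in different components.
Edges rejected before the tree was complete: 6.

6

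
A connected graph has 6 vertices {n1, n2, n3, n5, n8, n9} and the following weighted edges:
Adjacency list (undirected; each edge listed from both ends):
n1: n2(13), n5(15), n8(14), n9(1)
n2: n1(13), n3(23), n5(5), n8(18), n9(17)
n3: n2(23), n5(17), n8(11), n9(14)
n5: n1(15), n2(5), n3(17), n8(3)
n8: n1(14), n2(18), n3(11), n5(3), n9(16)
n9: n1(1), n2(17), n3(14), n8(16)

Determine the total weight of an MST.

33

Kruskal: consider edges lightest-first.
n1 n9 (1): add — endpoints in different components.
n5 n8 (3): add — endpoints in different components.
n2 n5 (5): add — endpoints in different components.
n3 n8 (11): add — endpoints in different components.
n1 n2 (13): add — endpoints in different components.
MST edges: n1 n9, n5 n8, n2 n5, n3 n8, n1 n2; total weight 1+3+5+11+13 = 33.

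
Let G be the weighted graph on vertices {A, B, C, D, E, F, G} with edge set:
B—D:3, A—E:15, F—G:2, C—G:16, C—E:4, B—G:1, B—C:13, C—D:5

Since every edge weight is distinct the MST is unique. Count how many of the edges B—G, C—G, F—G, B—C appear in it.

Kruskal's algorithm — process edges by increasing weight (ties by edge label):
B—G (1): add — endpoints in different components.
F—G (2): add — endpoints in different components.
B—D (3): add — endpoints in different components.
C—E (4): add — endpoints in different components.
C—D (5): add — endpoints in different components.
B—C (13): skip — B and C already connected.
A—E (15): add — endpoints in different components.
MST edge set: {B—G, F—G, B—D, C—E, C—D, A—E}.
Of the listed edges, {B—G, F—G} are in the MST → 2.

2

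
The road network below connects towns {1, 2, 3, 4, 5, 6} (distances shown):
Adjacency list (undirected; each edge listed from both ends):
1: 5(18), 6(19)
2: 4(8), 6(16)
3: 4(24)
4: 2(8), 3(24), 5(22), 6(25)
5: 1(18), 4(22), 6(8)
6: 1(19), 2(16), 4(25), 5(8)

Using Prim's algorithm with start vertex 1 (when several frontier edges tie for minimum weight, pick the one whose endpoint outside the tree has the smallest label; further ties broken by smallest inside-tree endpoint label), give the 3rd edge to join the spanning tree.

Prim's algorithm from 1:
Step 1: cheapest edge leaving the tree is 1–5 (18); add 5.
Step 2: cheapest edge leaving the tree is 5–6 (8); add 6.
Step 3: cheapest edge leaving the tree is 2–6 (16); add 2.
Step 4: cheapest edge leaving the tree is 2–4 (8); add 4.
Step 5: cheapest edge leaving the tree is 3–4 (24); add 3.
The 3rd edge added is 2–6.

2-6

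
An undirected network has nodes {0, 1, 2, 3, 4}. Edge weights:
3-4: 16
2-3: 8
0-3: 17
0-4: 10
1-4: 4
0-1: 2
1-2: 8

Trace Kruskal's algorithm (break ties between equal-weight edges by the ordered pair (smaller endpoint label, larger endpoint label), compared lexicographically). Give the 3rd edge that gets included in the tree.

Kruskal: consider edges lightest-first.
0-1 (2): add — endpoints in different components.
1-4 (4): add — endpoints in different components.
1-2 (8): add — endpoints in different components.
2-3 (8): add — endpoints in different components.
The 3rd edge added is 1-2.

1-2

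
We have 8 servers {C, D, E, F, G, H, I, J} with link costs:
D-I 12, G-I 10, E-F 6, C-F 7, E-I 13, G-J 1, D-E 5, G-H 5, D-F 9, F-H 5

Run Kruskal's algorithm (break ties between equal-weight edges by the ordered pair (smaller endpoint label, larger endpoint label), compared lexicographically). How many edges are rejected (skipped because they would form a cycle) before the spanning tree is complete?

1

Kruskal's algorithm — process edges by increasing weight (ties by edge label):
G-J (1): add — endpoints in different components.
D-E (5): add — endpoints in different components.
F-H (5): add — endpoints in different components.
G-H (5): add — endpoints in different components.
E-F (6): add — endpoints in different components.
C-F (7): add — endpoints in different components.
D-F (9): skip — D and F already connected.
G-I (10): add — endpoints in different components.
Edges rejected before the tree was complete: 1.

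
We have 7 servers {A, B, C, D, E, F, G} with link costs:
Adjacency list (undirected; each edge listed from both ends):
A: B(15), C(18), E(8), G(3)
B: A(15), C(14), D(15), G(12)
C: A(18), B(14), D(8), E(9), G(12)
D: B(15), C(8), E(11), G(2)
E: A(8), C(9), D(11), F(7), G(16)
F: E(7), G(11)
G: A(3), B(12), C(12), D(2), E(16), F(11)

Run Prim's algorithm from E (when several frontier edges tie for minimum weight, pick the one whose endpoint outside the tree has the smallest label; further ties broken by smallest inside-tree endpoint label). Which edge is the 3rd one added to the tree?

Grow the tree from E using Prim:
Step 1: cheapest edge leaving the tree is E–F (7); add F.
Step 2: cheapest edge leaving the tree is A–E (8); add A.
Step 3: cheapest edge leaving the tree is A–G (3); add G.
Step 4: cheapest edge leaving the tree is D–G (2); add D.
Step 5: cheapest edge leaving the tree is C–D (8); add C.
Step 6: cheapest edge leaving the tree is B–G (12); add B.
The 3rd edge added is A–G.

A-G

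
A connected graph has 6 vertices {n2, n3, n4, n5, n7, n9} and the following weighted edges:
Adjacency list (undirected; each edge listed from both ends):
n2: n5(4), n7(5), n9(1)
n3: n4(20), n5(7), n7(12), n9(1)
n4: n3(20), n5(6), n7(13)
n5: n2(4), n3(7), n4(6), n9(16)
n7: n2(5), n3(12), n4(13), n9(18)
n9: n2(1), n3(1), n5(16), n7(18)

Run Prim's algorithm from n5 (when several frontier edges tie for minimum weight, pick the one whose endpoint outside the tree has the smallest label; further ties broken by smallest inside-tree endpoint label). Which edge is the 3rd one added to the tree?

n3-n9

Prim's algorithm from n5:
Step 1: frontier [n2–n5 4, n4–n5 6, n3–n5 7, n5–n9 16] → take n2–n5 (4); add n2.
Step 2: frontier [n2–n9 1, n2–n7 5, n4–n5 6, n3–n5 7, n5–n9 16] → take n2–n9 (1); add n9.
Step 3: frontier [n2–n7 5, n4–n5 6, n3–n5 7, n3–n9 1, n7–n9 18] → take n3–n9 (1); add n3.
Step 4: frontier [n2–n7 5, n3–n7 12, n3–n4 20, n4–n5 6, n7–n9 18] → take n2–n7 (5); add n7.
Step 5: frontier [n3–n4 20, n4–n5 6, n4–n7 13] → take n4–n5 (6); add n4.
The 3rd edge added is n3–n9.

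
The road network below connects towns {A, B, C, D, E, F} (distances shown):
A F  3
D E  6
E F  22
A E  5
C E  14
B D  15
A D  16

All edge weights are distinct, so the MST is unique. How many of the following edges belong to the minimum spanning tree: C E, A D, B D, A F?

Kruskal's algorithm — process edges by increasing weight (ties by edge label):
A F (3): add — endpoints in different components.
A E (5): add — endpoints in different components.
D E (6): add — endpoints in different components.
C E (14): add — endpoints in different components.
B D (15): add — endpoints in different components.
MST edge set: {A F, A E, D E, C E, B D}.
Of the listed edges, {C E, B D, A F} are in the MST → 3.

3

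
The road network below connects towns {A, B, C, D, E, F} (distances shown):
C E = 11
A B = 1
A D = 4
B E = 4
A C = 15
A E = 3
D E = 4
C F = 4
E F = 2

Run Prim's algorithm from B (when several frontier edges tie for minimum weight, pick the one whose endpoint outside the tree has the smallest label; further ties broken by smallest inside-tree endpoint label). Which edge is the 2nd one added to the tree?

Grow the tree from B using Prim:
Step 1: frontier [A B 1, B E 4] → take A B (1); add A.
Step 2: frontier [A E 3, A D 4, A C 15, B E 4] → take A E (3); add E.
Step 3: frontier [A D 4, A C 15, E F 2, D E 4, C E 11] → take E F (2); add F.
Step 4: frontier [A D 4, A C 15, D E 4, C E 11, C F 4] → take C F (4); add C.
Step 5: frontier [A D 4, D E 4] → take A D (4); add D.
The 2nd edge added is A E.

A-E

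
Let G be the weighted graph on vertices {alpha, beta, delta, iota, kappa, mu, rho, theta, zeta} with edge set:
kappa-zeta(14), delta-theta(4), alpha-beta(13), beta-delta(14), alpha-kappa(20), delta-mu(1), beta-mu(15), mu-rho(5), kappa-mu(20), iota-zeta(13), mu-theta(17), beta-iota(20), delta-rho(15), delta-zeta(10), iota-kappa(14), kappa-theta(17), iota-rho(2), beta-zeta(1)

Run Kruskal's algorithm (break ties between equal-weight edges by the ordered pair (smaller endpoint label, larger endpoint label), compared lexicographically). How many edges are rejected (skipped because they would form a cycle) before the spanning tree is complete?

Kruskal: consider edges lightest-first.
beta-zeta (1): add — endpoints in different components.
delta-mu (1): add — endpoints in different components.
iota-rho (2): add — endpoints in different components.
delta-theta (4): add — endpoints in different components.
mu-rho (5): add — endpoints in different components.
delta-zeta (10): add — endpoints in different components.
alpha-beta (13): add — endpoints in different components.
iota-zeta (13): skip — iota and zeta already connected.
beta-delta (14): skip — delta and beta already connected.
iota-kappa (14): add — endpoints in different components.
Edges rejected before the tree was complete: 2.

2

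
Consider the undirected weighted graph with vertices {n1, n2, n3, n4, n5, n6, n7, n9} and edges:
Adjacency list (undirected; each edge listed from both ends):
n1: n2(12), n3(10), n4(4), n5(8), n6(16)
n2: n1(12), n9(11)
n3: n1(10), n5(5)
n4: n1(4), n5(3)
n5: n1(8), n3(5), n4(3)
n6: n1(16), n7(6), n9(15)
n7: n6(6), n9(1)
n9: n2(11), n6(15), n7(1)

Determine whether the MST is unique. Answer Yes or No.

Kruskal's algorithm — process edges by increasing weight (ties by edge label):
n7 n9 (1): add — endpoints in different components.
n4 n5 (3): add — endpoints in different components.
n1 n4 (4): add — endpoints in different components.
n3 n5 (5): add — endpoints in different components.
n6 n7 (6): add — endpoints in different components.
n1 n5 (8): skip — n5 and n1 already connected.
n1 n3 (10): skip — n3 and n1 already connected.
n2 n9 (11): add — endpoints in different components.
n1 n2 (12): add — endpoints in different components.
Every non-tree edge has weight strictly greater than the heaviest edge on the tree path between its endpoints, so the MST is unique.

Yes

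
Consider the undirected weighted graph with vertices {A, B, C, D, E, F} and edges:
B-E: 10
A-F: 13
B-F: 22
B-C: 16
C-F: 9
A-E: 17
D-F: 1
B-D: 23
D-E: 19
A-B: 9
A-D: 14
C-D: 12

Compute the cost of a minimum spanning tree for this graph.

Prim's algorithm from B:
Step 1: frontier [A-B 9, B-E 10, B-C 16, B-F 22, B-D 23] → take A-B (9); add A.
Step 2: frontier [A-F 13, A-D 14, A-E 17, B-E 10, B-C 16, B-F 22, B-D 23] → take B-E (10); add E.
Step 3: frontier [A-F 13, A-D 14, B-C 16, B-F 22, B-D 23, D-E 19] → take A-F (13); add F.
Step 4: frontier [A-D 14, B-C 16, B-D 23, D-E 19, D-F 1, C-F 9] → take D-F (1); add D.
Step 5: frontier [B-C 16, C-D 12, C-F 9] → take C-F (9); add C.
MST edges: A-B, B-E, A-F, D-F, C-F; total weight 9+10+13+1+9 = 42.

42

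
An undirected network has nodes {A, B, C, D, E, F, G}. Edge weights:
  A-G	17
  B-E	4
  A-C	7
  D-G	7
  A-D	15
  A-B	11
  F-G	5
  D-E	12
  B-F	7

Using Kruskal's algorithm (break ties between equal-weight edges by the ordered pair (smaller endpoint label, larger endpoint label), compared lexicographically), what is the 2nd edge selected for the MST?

F-G

Kruskal's algorithm — process edges by increasing weight (ties by edge label):
B-E (4): add — endpoints in different components.
F-G (5): add — endpoints in different components.
A-C (7): add — endpoints in different components.
B-F (7): add — endpoints in different components.
D-G (7): add — endpoints in different components.
A-B (11): add — endpoints in different components.
The 2nd edge added is F-G.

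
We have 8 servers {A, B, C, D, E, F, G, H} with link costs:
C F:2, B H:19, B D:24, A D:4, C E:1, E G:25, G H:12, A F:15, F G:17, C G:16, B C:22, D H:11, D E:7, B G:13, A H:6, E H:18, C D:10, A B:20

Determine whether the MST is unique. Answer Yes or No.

Kruskal: consider edges lightest-first.
C E (1): add — endpoints in different components.
C F (2): add — endpoints in different components.
A D (4): add — endpoints in different components.
A H (6): add — endpoints in different components.
D E (7): add — endpoints in different components.
C D (10): skip — C and D already connected.
D H (11): skip — D and H already connected.
G H (12): add — endpoints in different components.
B G (13): add — endpoints in different components.
Every non-tree edge has weight strictly greater than the heaviest edge on the tree path between its endpoints, so the MST is unique.

Yes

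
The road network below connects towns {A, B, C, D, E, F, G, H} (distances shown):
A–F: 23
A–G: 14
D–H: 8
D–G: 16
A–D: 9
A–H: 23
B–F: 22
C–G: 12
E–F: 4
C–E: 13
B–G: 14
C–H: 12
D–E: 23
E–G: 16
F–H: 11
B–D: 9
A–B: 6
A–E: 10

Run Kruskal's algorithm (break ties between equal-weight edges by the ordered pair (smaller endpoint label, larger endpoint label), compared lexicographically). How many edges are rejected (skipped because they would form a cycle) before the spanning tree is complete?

Kruskal's algorithm — process edges by increasing weight (ties by edge label):
E–F (4): add — endpoints in different components.
A–B (6): add — endpoints in different components.
D–H (8): add — endpoints in different components.
A–D (9): add — endpoints in different components.
B–D (9): skip — B and D already connected.
A–E (10): add — endpoints in different components.
F–H (11): skip — F and H already connected.
C–G (12): add — endpoints in different components.
C–H (12): add — endpoints in different components.
Edges rejected before the tree was complete: 2.

2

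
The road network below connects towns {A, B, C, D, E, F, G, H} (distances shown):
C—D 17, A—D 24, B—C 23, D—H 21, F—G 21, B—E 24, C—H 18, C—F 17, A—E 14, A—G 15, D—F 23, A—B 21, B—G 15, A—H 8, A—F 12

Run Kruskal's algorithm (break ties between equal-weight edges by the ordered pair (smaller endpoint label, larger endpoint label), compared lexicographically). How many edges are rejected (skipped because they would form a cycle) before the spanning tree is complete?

0

Kruskal's algorithm — process edges by increasing weight (ties by edge label):
A—H (8): add — endpoints in different components.
A—F (12): add — endpoints in different components.
A—E (14): add — endpoints in different components.
A—G (15): add — endpoints in different components.
B—G (15): add — endpoints in different components.
C—D (17): add — endpoints in different components.
C—F (17): add — endpoints in different components.
Edges rejected before the tree was complete: 0.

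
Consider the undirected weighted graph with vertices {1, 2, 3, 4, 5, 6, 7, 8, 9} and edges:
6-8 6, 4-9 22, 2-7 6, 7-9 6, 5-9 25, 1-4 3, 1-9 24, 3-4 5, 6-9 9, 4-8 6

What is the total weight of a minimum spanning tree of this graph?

66

Kruskal's algorithm — process edges by increasing weight (ties by edge label):
1-4 (3): add — endpoints in different components.
3-4 (5): add — endpoints in different components.
2-7 (6): add — endpoints in different components.
4-8 (6): add — endpoints in different components.
6-8 (6): add — endpoints in different components.
7-9 (6): add — endpoints in different components.
6-9 (9): add — endpoints in different components.
4-9 (22): skip — 4 and 9 already connected.
1-9 (24): skip — 1 and 9 already connected.
5-9 (25): add — endpoints in different components.
MST edges: 1-4, 3-4, 2-7, 4-8, 6-8, 7-9, 6-9, 5-9; total weight 3+5+6+6+6+6+9+25 = 66.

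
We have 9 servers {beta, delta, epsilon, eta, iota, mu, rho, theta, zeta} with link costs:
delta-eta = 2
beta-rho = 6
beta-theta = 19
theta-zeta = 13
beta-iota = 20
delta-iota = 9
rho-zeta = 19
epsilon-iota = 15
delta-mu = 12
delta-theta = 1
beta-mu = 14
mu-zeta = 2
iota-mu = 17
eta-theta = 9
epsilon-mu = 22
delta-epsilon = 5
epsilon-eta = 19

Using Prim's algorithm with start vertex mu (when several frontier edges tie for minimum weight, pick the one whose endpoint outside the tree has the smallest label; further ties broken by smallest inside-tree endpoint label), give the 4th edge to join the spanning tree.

delta-eta

Prim, starting at mu.
Step 1: cheapest edge leaving the tree is mu-zeta (2); add zeta.
Step 2: cheapest edge leaving the tree is delta-mu (12); add delta.
Step 3: cheapest edge leaving the tree is delta-theta (1); add theta.
Step 4: cheapest edge leaving the tree is delta-eta (2); add eta.
Step 5: cheapest edge leaving the tree is delta-epsilon (5); add epsilon.
Step 6: cheapest edge leaving the tree is delta-iota (9); add iota.
Step 7: cheapest edge leaving the tree is beta-mu (14); add beta.
Step 8: cheapest edge leaving the tree is beta-rho (6); add rho.
The 4th edge added is delta-eta.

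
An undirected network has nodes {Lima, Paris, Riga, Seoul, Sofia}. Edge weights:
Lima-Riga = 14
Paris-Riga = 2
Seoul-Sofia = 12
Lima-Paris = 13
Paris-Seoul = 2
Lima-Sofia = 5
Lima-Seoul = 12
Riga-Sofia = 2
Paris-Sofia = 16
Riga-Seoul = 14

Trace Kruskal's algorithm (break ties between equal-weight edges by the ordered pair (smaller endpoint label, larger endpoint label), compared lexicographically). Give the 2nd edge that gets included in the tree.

Kruskal's algorithm — process edges by increasing weight (ties by edge label):
Paris-Riga (2): add. Components now {Lima} {Sofia} {Paris,Riga} {Seoul}
Paris-Seoul (2): add. Components now {Lima} {Sofia} {Paris,Riga,Seoul}
Riga-Sofia (2): add. Components now {Lima} {Paris,Riga,Seoul,Sofia}
Lima-Sofia (5): add. Components now {Lima,Paris,Riga,Seoul,Sofia}
The 2nd edge added is Paris-Seoul.

Paris-Seoul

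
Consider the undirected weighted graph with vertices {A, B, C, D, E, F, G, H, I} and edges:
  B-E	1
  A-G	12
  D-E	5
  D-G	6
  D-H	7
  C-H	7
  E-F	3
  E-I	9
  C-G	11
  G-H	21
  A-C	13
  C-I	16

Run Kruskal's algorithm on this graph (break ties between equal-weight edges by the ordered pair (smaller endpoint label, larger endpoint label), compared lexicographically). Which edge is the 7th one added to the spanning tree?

Kruskal's algorithm — process edges by increasing weight (ties by edge label):
B-E (1): add — endpoints in different components.
E-F (3): add — endpoints in different components.
D-E (5): add — endpoints in different components.
D-G (6): add — endpoints in different components.
C-H (7): add — endpoints in different components.
D-H (7): add — endpoints in different components.
E-I (9): add — endpoints in different components.
C-G (11): skip — C and G already connected.
A-G (12): add — endpoints in different components.
The 7th edge added is E-I.

E-I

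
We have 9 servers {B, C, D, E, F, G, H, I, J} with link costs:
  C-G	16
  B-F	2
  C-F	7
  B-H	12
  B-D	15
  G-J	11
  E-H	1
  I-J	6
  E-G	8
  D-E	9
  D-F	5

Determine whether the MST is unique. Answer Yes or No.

Yes

Kruskal's algorithm — process edges by increasing weight (ties by edge label):
E-H (1): add — endpoints in different components.
B-F (2): add — endpoints in different components.
D-F (5): add — endpoints in different components.
I-J (6): add — endpoints in different components.
C-F (7): add — endpoints in different components.
E-G (8): add — endpoints in different components.
D-E (9): add — endpoints in different components.
G-J (11): add — endpoints in different components.
Every non-tree edge has weight strictly greater than the heaviest edge on the tree path between its endpoints, so the MST is unique.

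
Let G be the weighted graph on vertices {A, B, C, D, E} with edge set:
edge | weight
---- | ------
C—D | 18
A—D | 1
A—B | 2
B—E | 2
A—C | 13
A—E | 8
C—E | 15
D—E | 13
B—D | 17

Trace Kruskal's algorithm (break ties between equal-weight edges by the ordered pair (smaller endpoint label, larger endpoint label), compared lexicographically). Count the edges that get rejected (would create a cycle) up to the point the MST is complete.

1

Kruskal's algorithm — process edges by increasing weight (ties by edge label):
A—D (1): add — endpoints in different components.
A—B (2): add — endpoints in different components.
B—E (2): add — endpoints in different components.
A—E (8): skip — A and E already connected.
A—C (13): add — endpoints in different components.
Edges rejected before the tree was complete: 1.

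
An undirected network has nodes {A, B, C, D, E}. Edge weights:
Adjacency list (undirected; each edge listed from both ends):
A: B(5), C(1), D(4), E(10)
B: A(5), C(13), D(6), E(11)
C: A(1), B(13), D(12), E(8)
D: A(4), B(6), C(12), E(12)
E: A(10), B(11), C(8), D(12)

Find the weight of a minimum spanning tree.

18

Kruskal: consider edges lightest-first.
A—C (1): add — endpoints in different components.
A—D (4): add — endpoints in different components.
A—B (5): add — endpoints in different components.
B—D (6): skip — B and D already connected.
C—E (8): add — endpoints in different components.
MST edges: A—C, A—D, A—B, C—E; total weight 1+4+5+8 = 18.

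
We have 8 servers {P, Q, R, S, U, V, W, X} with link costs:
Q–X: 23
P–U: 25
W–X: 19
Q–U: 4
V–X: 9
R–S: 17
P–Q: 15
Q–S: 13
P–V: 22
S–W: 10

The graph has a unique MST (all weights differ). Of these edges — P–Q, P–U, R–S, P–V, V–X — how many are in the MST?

3

Sort edges by weight, then run Kruskal:
Q–U (4): add — endpoints in different components.
V–X (9): add — endpoints in different components.
S–W (10): add — endpoints in different components.
Q–S (13): add — endpoints in different components.
P–Q (15): add — endpoints in different components.
R–S (17): add — endpoints in different components.
W–X (19): add — endpoints in different components.
MST edge set: {Q–U, V–X, S–W, Q–S, P–Q, R–S, W–X}.
Of the listed edges, {P–Q, R–S, V–X} are in the MST → 3.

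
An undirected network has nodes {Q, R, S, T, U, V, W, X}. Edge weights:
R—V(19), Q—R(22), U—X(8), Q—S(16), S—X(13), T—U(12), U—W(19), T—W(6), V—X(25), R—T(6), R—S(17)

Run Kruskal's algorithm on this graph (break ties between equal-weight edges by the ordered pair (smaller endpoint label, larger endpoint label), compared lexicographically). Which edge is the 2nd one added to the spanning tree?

T-W

Sort edges by weight, then run Kruskal:
R—T (6): add — endpoints in different components.
T—W (6): add — endpoints in different components.
U—X (8): add — endpoints in different components.
T—U (12): add — endpoints in different components.
S—X (13): add — endpoints in different components.
Q—S (16): add — endpoints in different components.
R—S (17): skip — R and S already connected.
R—V (19): add — endpoints in different components.
The 2nd edge added is T—W.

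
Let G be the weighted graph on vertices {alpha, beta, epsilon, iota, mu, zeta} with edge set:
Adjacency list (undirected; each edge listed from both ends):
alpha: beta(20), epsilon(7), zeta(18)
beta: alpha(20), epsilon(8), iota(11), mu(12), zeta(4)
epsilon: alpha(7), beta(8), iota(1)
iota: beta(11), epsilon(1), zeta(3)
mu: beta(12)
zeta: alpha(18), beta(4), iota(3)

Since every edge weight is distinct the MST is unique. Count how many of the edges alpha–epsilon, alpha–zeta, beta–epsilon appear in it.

Kruskal's algorithm — process edges by increasing weight (ties by edge label):
epsilon–iota (1): add — endpoints in different components.
iota–zeta (3): add — endpoints in different components.
beta–zeta (4): add — endpoints in different components.
alpha–epsilon (7): add — endpoints in different components.
beta–epsilon (8): skip — epsilon and beta already connected.
beta–iota (11): skip — beta and iota already connected.
beta–mu (12): add — endpoints in different components.
MST edge set: {epsilon–iota, iota–zeta, beta–zeta, alpha–epsilon, beta–mu}.
Of the listed edges, {alpha–epsilon} are in the MST → 1.

1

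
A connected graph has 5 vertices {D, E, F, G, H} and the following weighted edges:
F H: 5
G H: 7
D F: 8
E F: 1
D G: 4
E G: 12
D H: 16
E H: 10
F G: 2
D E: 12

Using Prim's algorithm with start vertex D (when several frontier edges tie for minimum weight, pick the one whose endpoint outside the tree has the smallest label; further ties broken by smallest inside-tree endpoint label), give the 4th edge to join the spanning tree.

F-H

Prim, starting at D.
Step 1: frontier [D G 4, D F 8, D E 12, D H 16] → take D G (4); add G.
Step 2: frontier [D F 8, D E 12, D H 16, F G 2, G H 7, E G 12] → take F G (2); add F.
Step 3: frontier [D E 12, D H 16, E F 1, F H 5, G H 7, E G 12] → take E F (1); add E.
Step 4: frontier [D H 16, E H 10, F H 5, G H 7] → take F H (5); add H.
The 4th edge added is F H.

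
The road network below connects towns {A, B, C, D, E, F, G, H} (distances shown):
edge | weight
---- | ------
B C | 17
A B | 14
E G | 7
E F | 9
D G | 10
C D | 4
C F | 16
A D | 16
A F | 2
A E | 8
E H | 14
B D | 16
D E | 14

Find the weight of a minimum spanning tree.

59

Prim's algorithm from G:
Step 1: cheapest edge leaving the tree is E G (7); add E.
Step 2: cheapest edge leaving the tree is A E (8); add A.
Step 3: cheapest edge leaving the tree is A F (2); add F.
Step 4: cheapest edge leaving the tree is D G (10); add D.
Step 5: cheapest edge leaving the tree is C D (4); add C.
Step 6: cheapest edge leaving the tree is A B (14); add B.
Step 7: cheapest edge leaving the tree is E H (14); add H.
MST edges: E G, A E, A F, D G, C D, A B, E H; total weight 7+8+2+10+4+14+14 = 59.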